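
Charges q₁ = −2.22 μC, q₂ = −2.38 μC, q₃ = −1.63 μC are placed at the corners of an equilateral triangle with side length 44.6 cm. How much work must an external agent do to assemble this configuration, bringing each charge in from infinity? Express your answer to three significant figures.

The assembly work is the sum of pairwise potential energies, U = Σ_{i<j} kqᵢqⱼ/rᵢⱼ.
All three pair separations equal the side length, 0.446 m.
U = (0.107) + (0.0729) + (0.0782) = 0.258 J.

0.258 J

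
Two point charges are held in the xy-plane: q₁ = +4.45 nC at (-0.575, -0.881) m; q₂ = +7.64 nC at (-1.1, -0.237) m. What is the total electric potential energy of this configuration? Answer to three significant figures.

The work to assemble the configuration equals its total potential energy, U = Σ kqᵢqⱼ/rᵢⱼ over all pairs.
Pair separations: r₁₂ = 0.831 m.
U = (3.68×10⁻⁷) = 3.68×10⁻⁷ J.

3.68×10⁻⁷ J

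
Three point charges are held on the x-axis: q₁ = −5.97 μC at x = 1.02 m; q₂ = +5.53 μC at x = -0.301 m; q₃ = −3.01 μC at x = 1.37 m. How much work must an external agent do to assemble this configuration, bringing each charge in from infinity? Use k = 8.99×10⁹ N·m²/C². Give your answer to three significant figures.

The work to assemble the configuration equals its total potential energy, U = Σ kqᵢqⱼ/rᵢⱼ over all pairs.
Pair separations: r₁₂ = 1.32 m, r₁₃ = 0.350 m, r₂₃ = 1.67 m.
U = (-0.225) + (0.462) + (-0.0896) = 0.147 J.

0.147 J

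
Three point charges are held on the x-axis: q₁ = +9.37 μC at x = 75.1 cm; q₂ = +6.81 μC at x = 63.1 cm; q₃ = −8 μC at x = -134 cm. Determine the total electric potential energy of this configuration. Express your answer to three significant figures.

4.21 J

The assembly work is the sum of pairwise potential energies, U = Σ_{i<j} kqᵢqⱼ/rᵢⱼ.
Pair separations: r₁₂ = 0.120 m, r₁₃ = 2.09 m, r₂₃ = 1.97 m.
U = (4.78) + (-0.322) + (-0.248) = 4.21 J.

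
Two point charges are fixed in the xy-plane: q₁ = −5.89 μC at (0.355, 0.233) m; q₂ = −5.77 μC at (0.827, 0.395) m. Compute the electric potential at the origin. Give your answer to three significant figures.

-1.81×10⁵ V

The total potential is the scalar sum of each charge's contribution, V = Σ kqᵢ/rᵢ.
Distances from the field point to each charge: r₁ = 0.425 m, r₂ = 0.916 m.
V = k[(-5.89×10⁻⁶)/(0.425) + (-5.77×10⁻⁶)/(0.916)] = -1.81×10⁵ V.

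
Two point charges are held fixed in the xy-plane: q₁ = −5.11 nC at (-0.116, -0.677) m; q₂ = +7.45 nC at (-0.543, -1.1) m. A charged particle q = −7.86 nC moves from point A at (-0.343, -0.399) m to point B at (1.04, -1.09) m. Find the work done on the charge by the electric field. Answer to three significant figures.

The work done by the electric force is W_field = −ΔU = −q(V_B − V_A) = q(V_A − V_B).
At A: distances to the source charges are 0.359 m, 0.729 m; V_A = Σ kqᵢ/rᵢ = -36.1 V.
At B: distances to the source charges are 1.23 m, 1.58 m; V_B = Σ kqᵢ/rᵢ = 4.89 V.
ΔV = V_B − V_A = 41.0 V.
W_field = −qΔV = −(-7.86×10⁻⁹ C)(41.0 V) = 3.22×10⁻⁷ J.

3.22×10⁻⁷ J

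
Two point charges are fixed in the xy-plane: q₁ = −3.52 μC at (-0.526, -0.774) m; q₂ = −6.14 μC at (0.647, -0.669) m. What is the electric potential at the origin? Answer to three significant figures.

Electric potential is a scalar, so the contributions from each charge add algebraically: V = Σ kqᵢ/rᵢ.
Distances from the field point to each charge: r₁ = 0.936 m, r₂ = 0.931 m.
V = k[(-3.52×10⁻⁶)/(0.936) + (-6.14×10⁻⁶)/(0.931)] = -9.31×10⁴ V.

-9.31×10⁴ V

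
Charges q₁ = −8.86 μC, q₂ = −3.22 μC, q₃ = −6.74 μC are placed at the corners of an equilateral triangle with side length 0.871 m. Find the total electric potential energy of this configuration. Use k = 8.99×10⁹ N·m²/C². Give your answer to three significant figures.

The assembly work is the sum of pairwise potential energies, U = Σ_{i<j} kqᵢqⱼ/rᵢⱼ.
All three pair separations equal the side length, 0.871 m.
U = (0.294) + (0.616) + (0.224) = 1.13 J.

1.13 J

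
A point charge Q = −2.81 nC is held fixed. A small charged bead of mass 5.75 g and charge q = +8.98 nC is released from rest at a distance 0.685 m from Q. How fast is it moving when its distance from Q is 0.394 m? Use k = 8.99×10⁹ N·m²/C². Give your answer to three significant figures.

9.22×10⁻³ m/s

Only the electrostatic force acts, so mechanical energy is conserved: ½mv² = U₁ − U₂ = kQq(1/r₁ − 1/r₂).
U₁ − U₂ = (8.99×10⁹ N·m²/C²)(-2.81×10⁻⁹ C)(8.98×10⁻⁹ C)(1/0.685 − 1/0.394) = 2.45×10⁻⁷ J.
v = √(2·2.45×10⁻⁷/5.75×10⁻³) = 9.22×10⁻³ m/s.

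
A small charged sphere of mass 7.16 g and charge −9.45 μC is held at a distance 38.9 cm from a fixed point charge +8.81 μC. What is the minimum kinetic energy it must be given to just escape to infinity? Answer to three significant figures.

To just escape, total mechanical energy must reach zero at infinity: ½mv²_min + U = 0, so ½mv²_min = −U = |kQq|/r.
|U| = |kQq|/r = (8.99×10⁹ N·m²/C²)(8.81×10⁻⁶)(9.45×10⁻⁶)/(0.389) = 1.92 J.

1.92 J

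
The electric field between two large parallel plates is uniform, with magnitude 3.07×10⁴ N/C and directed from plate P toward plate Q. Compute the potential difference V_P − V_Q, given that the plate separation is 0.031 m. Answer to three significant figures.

952 V

In a uniform field, potential decreases in the direction of E: ΔV = −E·d for a displacement d parallel to E.
Going from Q to P is a displacement of 0.031 m opposite to the field, so V_P − V_Q = +Ed = 952 V.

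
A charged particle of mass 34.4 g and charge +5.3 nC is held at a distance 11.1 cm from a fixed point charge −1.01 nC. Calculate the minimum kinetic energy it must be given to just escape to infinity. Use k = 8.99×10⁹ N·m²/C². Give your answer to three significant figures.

4.34×10⁻⁷ J

To just escape, total mechanical energy must reach zero at infinity: ½mv²_min + U = 0, so ½mv²_min = −U = |kQq|/r.
|U| = |kQq|/r = (8.99×10⁹ N·m²/C²)(1.01×10⁻⁹)(5.30×10⁻⁹)/(0.111) = 4.34×10⁻⁷ J.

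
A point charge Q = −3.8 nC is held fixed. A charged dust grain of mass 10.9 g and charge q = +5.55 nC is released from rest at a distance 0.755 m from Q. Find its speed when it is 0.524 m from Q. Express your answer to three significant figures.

Only the electrostatic force acts, so mechanical energy is conserved: ½mv² = U₁ − U₂ = kQq(1/r₁ − 1/r₂).
U₁ − U₂ = (8.99×10⁹ N·m²/C²)(-3.80×10⁻⁹ C)(5.55×10⁻⁹ C)(1/0.755 − 1/0.524) = 1.11×10⁻⁷ J.
v = √(2·1.11×10⁻⁷/0.0109) = 4.51×10⁻³ m/s.

4.51×10⁻³ m/s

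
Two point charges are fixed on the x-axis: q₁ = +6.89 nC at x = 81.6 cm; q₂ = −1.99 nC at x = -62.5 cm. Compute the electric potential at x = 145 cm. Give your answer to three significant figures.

Electric potential is a scalar, so the contributions from each charge add algebraically: V = Σ kqᵢ/rᵢ.
Distances from the field point to each charge: r₁ = 0.634 m, r₂ = 2.08 m.
V = k[(6.89×10⁻⁹)/(0.634) + (-1.99×10⁻⁹)/(2.08)] = 89.1 V.

89.1 V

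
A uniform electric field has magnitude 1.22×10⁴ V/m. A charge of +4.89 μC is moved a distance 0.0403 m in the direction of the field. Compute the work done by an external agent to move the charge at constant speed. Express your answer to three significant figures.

-2.40×10⁻³ J

The potential change for a displacement 0.0403 m in the direction of the field is ΔV = −Ed = -492 V.
W_ext = qΔV = -2.40×10⁻³ J.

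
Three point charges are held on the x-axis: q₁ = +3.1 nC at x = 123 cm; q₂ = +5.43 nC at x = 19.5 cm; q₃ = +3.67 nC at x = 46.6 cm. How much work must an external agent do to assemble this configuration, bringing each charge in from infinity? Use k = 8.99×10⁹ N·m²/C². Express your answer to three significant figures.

9.41×10⁻⁷ J

The work to assemble the configuration equals its total potential energy, U = Σ kqᵢqⱼ/rᵢⱼ over all pairs.
Pair separations: r₁₂ = 1.03 m, r₁₃ = 0.764 m, r₂₃ = 0.271 m.
U = (1.46×10⁻⁷) + (1.34×10⁻⁷) + (6.61×10⁻⁷) = 9.41×10⁻⁷ J.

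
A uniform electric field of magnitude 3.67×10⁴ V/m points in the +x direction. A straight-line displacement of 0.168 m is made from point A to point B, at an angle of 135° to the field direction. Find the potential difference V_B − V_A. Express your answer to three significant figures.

Only the component of displacement along E changes the potential: ΔV = −E·d·cosθ.
ΔV = −(3.67×10⁴ V/m)(0.168 m)cos135° = 4360 V.

4360 V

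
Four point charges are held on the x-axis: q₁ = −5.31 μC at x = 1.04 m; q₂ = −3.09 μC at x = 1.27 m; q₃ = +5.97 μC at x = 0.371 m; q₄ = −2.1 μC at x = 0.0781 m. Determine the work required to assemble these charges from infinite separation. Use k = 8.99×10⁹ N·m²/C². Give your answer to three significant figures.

The assembly work is the sum of pairwise potential energies, U = Σ_{i<j} kqᵢqⱼ/rᵢⱼ.
Pair separations: r₁₂ = 0.230 m, r₁₃ = 0.669 m, r₁₄ = 0.962 m, r₂₃ = 0.899 m, r₂₄ = 1.19 m, r₃₄ = 0.293 m.
Summing all 6 pair terms gives U = -0.201 J.

-0.201 J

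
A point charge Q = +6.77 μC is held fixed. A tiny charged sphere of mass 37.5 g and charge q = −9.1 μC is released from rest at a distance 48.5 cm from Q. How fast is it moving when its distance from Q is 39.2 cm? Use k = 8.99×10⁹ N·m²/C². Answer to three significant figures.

Only the electrostatic force acts, so mechanical energy is conserved: ½mv² = U₁ − U₂ = kQq(1/r₁ − 1/r₂).
U₁ − U₂ = (8.99×10⁹ N·m²/C²)(6.77×10⁻⁶ C)(-9.10×10⁻⁶ C)(1/0.485 − 1/0.392) = 0.271 J.
v = √(2·0.271/0.0375) = 3.80 m/s.

3.80 m/s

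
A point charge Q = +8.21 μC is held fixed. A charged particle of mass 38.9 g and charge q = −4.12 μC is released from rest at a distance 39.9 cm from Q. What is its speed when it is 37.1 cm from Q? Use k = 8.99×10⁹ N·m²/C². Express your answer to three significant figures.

1.72 m/s

Only the electrostatic force acts, so mechanical energy is conserved: ½mv² = U₁ − U₂ = kQq(1/r₁ − 1/r₂).
U₁ − U₂ = (8.99×10⁹ N·m²/C²)(8.21×10⁻⁶ C)(-4.12×10⁻⁶ C)(1/0.399 − 1/0.371) = 0.0575 J.
v = √(2·0.0575/0.0389) = 1.72 m/s.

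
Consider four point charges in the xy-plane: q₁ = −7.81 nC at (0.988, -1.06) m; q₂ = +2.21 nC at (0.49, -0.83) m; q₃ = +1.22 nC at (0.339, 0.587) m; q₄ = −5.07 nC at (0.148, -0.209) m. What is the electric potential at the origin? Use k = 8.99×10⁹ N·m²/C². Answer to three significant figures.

-190 V

Electric potential is a scalar, so the contributions from each charge add algebraically: V = Σ kqᵢ/rᵢ.
Distances from the field point to each charge: r₁ = 1.45 m, r₂ = 0.964 m, r₃ = 0.678 m, r₄ = 0.256 m.
V = k[(-7.81×10⁻⁹)/(1.45) + (2.21×10⁻⁹)/(0.964) + (1.22×10⁻⁹)/(0.678) + (-5.07×10⁻⁹)/(0.256)] = -190 V.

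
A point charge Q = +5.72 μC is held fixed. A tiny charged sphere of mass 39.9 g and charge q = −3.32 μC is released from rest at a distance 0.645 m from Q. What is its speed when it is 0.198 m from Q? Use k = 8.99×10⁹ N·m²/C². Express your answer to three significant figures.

5.47 m/s

Only the electrostatic force acts, so mechanical energy is conserved: ½mv² = U₁ − U₂ = kQq(1/r₁ − 1/r₂).
U₁ − U₂ = (8.99×10⁹ N·m²/C²)(5.72×10⁻⁶ C)(-3.32×10⁻⁶ C)(1/0.645 − 1/0.198) = 0.598 J.
v = √(2·0.598/0.0399) = 5.47 m/s.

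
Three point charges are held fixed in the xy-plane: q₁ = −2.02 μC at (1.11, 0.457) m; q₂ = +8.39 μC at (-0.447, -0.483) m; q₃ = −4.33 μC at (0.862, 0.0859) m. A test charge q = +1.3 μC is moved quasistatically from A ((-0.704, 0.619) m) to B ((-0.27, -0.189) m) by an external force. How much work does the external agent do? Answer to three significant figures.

For quasistatic motion the external work equals the change in potential energy: W_ext = qΔV = q(V_B − V_A).
At A: distances to the source charges are 1.82 m, 1.13 m, 1.65 m; V_A = Σ kqᵢ/rᵢ = 3.32×10⁴ V.
At B: distances to the source charges are 1.52 m, 0.343 m, 1.16 m; V_B = Σ kqᵢ/rᵢ = 1.74×10⁵ V.
ΔV = V_B − V_A = 1.41×10⁵ V.
W_ext = qΔV = (1.30×10⁻⁶ C)(1.41×10⁵ V) = 0.184 J.

0.184 J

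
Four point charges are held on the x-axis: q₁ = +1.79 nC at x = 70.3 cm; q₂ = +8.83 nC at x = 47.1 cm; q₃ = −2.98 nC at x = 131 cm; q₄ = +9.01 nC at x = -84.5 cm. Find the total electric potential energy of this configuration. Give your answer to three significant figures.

7.77×10⁻⁷ J

The assembly work is the sum of pairwise potential energies, U = Σ_{i<j} kqᵢqⱼ/rᵢⱼ.
Pair separations: r₁₂ = 0.232 m, r₁₃ = 0.607 m, r₁₄ = 1.55 m, r₂₃ = 0.839 m, r₂₄ = 1.32 m, r₃₄ = 2.16 m.
Summing all 6 pair terms gives U = 7.77×10⁻⁷ J.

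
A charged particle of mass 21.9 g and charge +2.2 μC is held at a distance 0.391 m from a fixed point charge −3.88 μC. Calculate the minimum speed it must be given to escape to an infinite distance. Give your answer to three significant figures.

To just escape, total mechanical energy must reach zero at infinity: ½mv²_min + U = 0, so ½mv²_min = −U = |kQq|/r.
|U| = |kQq|/r = (8.99×10⁹ N·m²/C²)(3.88×10⁻⁶)(2.20×10⁻⁶)/(0.391) = 0.196 J.
v_min = √(2|U|/m) = √(2·0.196/0.0219) = 4.23 m/s.

4.23 m/s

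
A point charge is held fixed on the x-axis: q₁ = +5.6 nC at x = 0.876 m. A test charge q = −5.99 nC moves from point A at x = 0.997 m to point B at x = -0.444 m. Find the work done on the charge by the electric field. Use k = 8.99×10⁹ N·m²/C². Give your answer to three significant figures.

-2.26×10⁻⁶ J

The work done by the electric force is W_field = −ΔU = −q(V_B − V_A) = q(V_A − V_B).
At A: distance to the source charge is 0.121 m; V_A = kq₁/r = 416 V.
At B: distance to the source charge is 1.32 m; V_B = kq₁/r = 38.1 V.
ΔV = V_B − V_A = -378 V.
W_field = −qΔV = −(-5.99×10⁻⁹ C)(-378 V) = -2.26×10⁻⁶ J.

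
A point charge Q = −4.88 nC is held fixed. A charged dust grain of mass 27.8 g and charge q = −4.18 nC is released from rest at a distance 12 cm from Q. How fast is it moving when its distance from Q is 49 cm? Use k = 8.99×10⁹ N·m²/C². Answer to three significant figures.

9.11×10⁻³ m/s

Only the electrostatic force acts, so mechanical energy is conserved: ½mv² = U₁ − U₂ = kQq(1/r₁ − 1/r₂).
U₁ − U₂ = (8.99×10⁹ N·m²/C²)(-4.88×10⁻⁹ C)(-4.18×10⁻⁹ C)(1/0.120 − 1/0.490) = 1.15×10⁻⁶ J.
v = √(2·1.15×10⁻⁶/0.0278) = 9.11×10⁻³ m/s.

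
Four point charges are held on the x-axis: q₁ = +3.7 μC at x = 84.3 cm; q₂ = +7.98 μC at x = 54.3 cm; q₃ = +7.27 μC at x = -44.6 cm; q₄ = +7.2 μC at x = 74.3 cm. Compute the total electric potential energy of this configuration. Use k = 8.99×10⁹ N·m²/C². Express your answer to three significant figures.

The assembly work is the sum of pairwise potential energies, U = Σ_{i<j} kqᵢqⱼ/rᵢⱼ.
Pair separations: r₁₂ = 0.300 m, r₁₃ = 1.29 m, r₁₄ = 0.100 m, r₂₃ = 0.989 m, r₂₄ = 0.200 m, r₃₄ = 1.19 m.
Summing all 6 pair terms gives U = 6.97 J.

6.97 J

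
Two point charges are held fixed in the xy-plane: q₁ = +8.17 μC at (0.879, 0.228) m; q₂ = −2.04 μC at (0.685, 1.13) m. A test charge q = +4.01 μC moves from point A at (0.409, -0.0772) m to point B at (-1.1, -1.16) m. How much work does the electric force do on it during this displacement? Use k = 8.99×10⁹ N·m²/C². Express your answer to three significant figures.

The work done by the electric force is W_field = −ΔU = −q(V_B − V_A) = q(V_A − V_B).
At A: distances to the source charges are 0.560 m, 1.24 m; V_A = Σ kqᵢ/rᵢ = 1.16×10⁵ V.
At B: distances to the source charges are 2.42 m, 2.90 m; V_B = Σ kqᵢ/rᵢ = 2.41×10⁴ V.
ΔV = V_B − V_A = -9.22×10⁴ V.
W_field = −qΔV = −(4.01×10⁻⁶ C)(-9.22×10⁴ V) = 0.370 J.

0.370 J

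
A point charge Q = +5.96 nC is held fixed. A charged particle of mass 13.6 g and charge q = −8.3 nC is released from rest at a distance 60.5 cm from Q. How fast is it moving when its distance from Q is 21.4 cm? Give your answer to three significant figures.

Only the electrostatic force acts, so mechanical energy is conserved: ½mv² = U₁ − U₂ = kQq(1/r₁ − 1/r₂).
U₁ − U₂ = (8.99×10⁹ N·m²/C²)(5.96×10⁻⁹ C)(-8.30×10⁻⁹ C)(1/0.605 − 1/0.214) = 1.34×10⁻⁶ J.
v = √(2·1.34×10⁻⁶/0.0136) = 0.0141 m/s.

0.0141 m/s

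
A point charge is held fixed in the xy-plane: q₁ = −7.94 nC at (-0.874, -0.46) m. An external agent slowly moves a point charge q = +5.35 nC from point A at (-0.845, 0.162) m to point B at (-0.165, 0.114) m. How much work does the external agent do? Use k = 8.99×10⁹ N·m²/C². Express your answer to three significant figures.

For quasistatic motion the external work equals the change in potential energy: W_ext = qΔV = q(V_B − V_A).
At A: distance to the source charge is 0.623 m; V_A = kq₁/r = -115 V.
At B: distance to the source charge is 0.912 m; V_B = kq₁/r = -78.2 V.
ΔV = V_B − V_A = 36.4 V.
W_ext = qΔV = (5.35×10⁻⁹ C)(36.4 V) = 1.95×10⁻⁷ J.

1.95×10⁻⁷ J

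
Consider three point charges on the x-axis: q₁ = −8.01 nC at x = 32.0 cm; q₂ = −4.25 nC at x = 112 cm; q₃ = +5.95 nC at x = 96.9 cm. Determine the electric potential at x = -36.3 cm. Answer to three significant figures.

The total potential is the scalar sum of each charge's contribution, V = Σ kqᵢ/rᵢ.
Distances from the field point to each charge: r₁ = 0.683 m, r₂ = 1.48 m, r₃ = 1.33 m.
V = k[(-8.01×10⁻⁹)/(0.683) + (-4.25×10⁻⁹)/(1.48) + (5.95×10⁻⁹)/(1.33)] = -91.0 V.

-91.0 V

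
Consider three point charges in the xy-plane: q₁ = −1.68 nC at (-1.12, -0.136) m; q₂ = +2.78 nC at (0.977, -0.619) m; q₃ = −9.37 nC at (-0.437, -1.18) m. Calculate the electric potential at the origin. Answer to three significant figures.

The total potential is the scalar sum of each charge's contribution, V = Σ kqᵢ/rᵢ.
Distances from the field point to each charge: r₁ = 1.13 m, r₂ = 1.16 m, r₃ = 1.26 m.
V = k[(-1.68×10⁻⁹)/(1.13) + (2.78×10⁻⁹)/(1.16) + (-9.37×10⁻⁹)/(1.26)] = -58.7 V.

-58.7 V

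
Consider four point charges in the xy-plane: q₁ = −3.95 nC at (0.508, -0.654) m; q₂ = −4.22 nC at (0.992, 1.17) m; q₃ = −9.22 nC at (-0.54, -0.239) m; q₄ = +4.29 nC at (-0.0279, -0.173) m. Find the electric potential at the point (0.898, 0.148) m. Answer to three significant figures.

The total potential is the scalar sum of each charge's contribution, V = Σ kqᵢ/rᵢ.
Distances from the field point to each charge: r₁ = 0.892 m, r₂ = 1.03 m, r₃ = 1.49 m, r₄ = 0.980 m.
V = k[(-3.95×10⁻⁹)/(0.892) + (-4.22×10⁻⁹)/(1.03) + (-9.22×10⁻⁹)/(1.49) + (4.29×10⁻⁹)/(0.980)] = -93.1 V.

-93.1 V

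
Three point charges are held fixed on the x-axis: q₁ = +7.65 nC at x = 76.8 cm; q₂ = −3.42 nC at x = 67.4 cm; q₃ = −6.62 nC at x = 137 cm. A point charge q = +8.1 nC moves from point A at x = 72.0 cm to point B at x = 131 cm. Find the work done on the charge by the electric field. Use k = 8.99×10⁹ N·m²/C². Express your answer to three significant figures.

1.28×10⁻⁵ J

The work done by the electric force is W_field = −ΔU = −q(V_B − V_A) = q(V_A − V_B).
At A: distances to the source charges are 0.0480 m, 0.0460 m, 0.650 m; V_A = Σ kqᵢ/rᵢ = 673 V.
At B: distances to the source charges are 0.542 m, 0.636 m, 0.0600 m; V_B = Σ kqᵢ/rᵢ = -913 V.
ΔV = V_B − V_A = -1590 V.
W_field = −qΔV = −(8.10×10⁻⁹ C)(-1590 V) = 1.28×10⁻⁵ J.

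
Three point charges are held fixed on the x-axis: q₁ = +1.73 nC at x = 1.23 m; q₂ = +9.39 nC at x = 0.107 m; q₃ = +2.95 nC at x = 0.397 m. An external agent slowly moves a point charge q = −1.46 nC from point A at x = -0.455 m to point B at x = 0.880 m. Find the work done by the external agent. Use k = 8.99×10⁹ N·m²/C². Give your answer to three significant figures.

-2.63×10⁻⁸ J

For quasistatic motion the external work equals the change in potential energy: W_ext = qΔV = q(V_B − V_A).
At A: distances to the source charges are 1.69 m, 0.562 m, 0.852 m; V_A = Σ kqᵢ/rᵢ = 191 V.
At B: distances to the source charges are 0.350 m, 0.773 m, 0.483 m; V_B = Σ kqᵢ/rᵢ = 209 V.
ΔV = V_B − V_A = 18.0 V.
W_ext = qΔV = (-1.46×10⁻⁹ C)(18.0 V) = -2.63×10⁻⁸ J.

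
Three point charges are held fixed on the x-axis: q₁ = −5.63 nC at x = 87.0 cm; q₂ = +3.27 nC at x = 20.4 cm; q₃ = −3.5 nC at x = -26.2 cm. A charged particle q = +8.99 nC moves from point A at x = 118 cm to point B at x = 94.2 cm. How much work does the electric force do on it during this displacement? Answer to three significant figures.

The work done by the electric force is W_field = −ΔU = −q(V_B − V_A) = q(V_A − V_B).
At A: distances to the source charges are 0.310 m, 0.976 m, 1.44 m; V_A = Σ kqᵢ/rᵢ = -155 V.
At B: distances to the source charges are 0.0720 m, 0.738 m, 1.20 m; V_B = Σ kqᵢ/rᵢ = -689 V.
ΔV = V_B − V_A = -534 V.
W_field = −qΔV = −(8.99×10⁻⁹ C)(-534 V) = 4.80×10⁻⁶ J.

4.80×10⁻⁶ J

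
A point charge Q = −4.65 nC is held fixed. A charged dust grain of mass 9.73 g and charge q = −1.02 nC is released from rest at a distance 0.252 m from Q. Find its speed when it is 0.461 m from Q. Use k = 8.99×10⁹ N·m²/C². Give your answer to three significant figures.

3.97×10⁻³ m/s

Only the electrostatic force acts, so mechanical energy is conserved: ½mv² = U₁ − U₂ = kQq(1/r₁ − 1/r₂).
U₁ − U₂ = (8.99×10⁹ N·m²/C²)(-4.65×10⁻⁹ C)(-1.02×10⁻⁹ C)(1/0.252 − 1/0.461) = 7.67×10⁻⁸ J.
v = √(2·7.67×10⁻⁸/9.73×10⁻³) = 3.97×10⁻³ m/s.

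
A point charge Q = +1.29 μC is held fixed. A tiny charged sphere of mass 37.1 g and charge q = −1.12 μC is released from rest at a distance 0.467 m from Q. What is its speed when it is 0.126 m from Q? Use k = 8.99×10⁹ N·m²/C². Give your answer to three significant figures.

2.01 m/s

Only the electrostatic force acts, so mechanical energy is conserved: ½mv² = U₁ − U₂ = kQq(1/r₁ − 1/r₂).
U₁ − U₂ = (8.99×10⁹ N·m²/C²)(1.29×10⁻⁶ C)(-1.12×10⁻⁶ C)(1/0.467 − 1/0.126) = 0.0753 J.
v = √(2·0.0753/0.0371) = 2.01 m/s.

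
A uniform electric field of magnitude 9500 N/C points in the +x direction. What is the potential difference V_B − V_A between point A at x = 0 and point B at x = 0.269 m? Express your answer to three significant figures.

In a uniform field, potential decreases in the direction of E: V_B − V_A = −E·Δx.
V_B − V_A = −(9500 V/m)(0.269 m) = -2560 V.

-2560 V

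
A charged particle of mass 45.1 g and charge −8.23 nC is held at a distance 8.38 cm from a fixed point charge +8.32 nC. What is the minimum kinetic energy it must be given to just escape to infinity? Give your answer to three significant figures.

To just escape, total mechanical energy must reach zero at infinity: ½mv²_min + U = 0, so ½mv²_min = −U = |kQq|/r.
|U| = |kQq|/r = (8.99×10⁹ N·m²/C²)(8.32×10⁻⁹)(8.23×10⁻⁹)/(0.0838) = 7.35×10⁻⁶ J.

7.35×10⁻⁶ J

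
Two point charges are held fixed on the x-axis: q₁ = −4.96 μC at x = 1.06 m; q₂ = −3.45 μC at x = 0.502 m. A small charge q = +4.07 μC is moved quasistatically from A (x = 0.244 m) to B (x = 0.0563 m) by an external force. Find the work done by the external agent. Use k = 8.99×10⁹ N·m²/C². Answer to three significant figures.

0.248 J

For quasistatic motion the external work equals the change in potential energy: W_ext = qΔV = q(V_B − V_A).
At A: distances to the source charges are 0.816 m, 0.258 m; V_A = Σ kqᵢ/rᵢ = -1.75×10⁵ V.
At B: distances to the source charges are 1.00 m, 0.446 m; V_B = Σ kqᵢ/rᵢ = -1.14×10⁵ V.
ΔV = V_B − V_A = 6.08×10⁴ V.
W_ext = qΔV = (4.07×10⁻⁶ C)(6.08×10⁴ V) = 0.248 J.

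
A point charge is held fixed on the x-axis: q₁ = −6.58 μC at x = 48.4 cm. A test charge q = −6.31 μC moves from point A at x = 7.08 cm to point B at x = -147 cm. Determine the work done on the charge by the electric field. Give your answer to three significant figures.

The work done by the electric force is W_field = −ΔU = −q(V_B − V_A) = q(V_A − V_B).
At A: distance to the source charge is 0.413 m; V_A = kq₁/r = -1.43×10⁵ V.
At B: distance to the source charge is 1.95 m; V_B = kq₁/r = -3.03×10⁴ V.
ΔV = V_B − V_A = 1.13×10⁵ V.
W_field = −qΔV = −(-6.31×10⁻⁶ C)(1.13×10⁵ V) = 0.712 J.

0.712 J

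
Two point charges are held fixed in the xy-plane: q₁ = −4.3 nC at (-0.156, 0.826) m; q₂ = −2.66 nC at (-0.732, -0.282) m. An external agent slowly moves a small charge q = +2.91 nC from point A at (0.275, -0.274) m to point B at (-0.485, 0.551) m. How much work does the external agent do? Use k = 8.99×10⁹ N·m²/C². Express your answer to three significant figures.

-1.78×10⁻⁷ J

For quasistatic motion the external work equals the change in potential energy: W_ext = qΔV = q(V_B − V_A).
At A: distances to the source charges are 1.18 m, 1.01 m; V_A = Σ kqᵢ/rᵢ = -56.5 V.
At B: distances to the source charges are 0.429 m, 0.869 m; V_B = Σ kqᵢ/rᵢ = -118 V.
ΔV = V_B − V_A = -61.2 V.
W_ext = qΔV = (2.91×10⁻⁹ C)(-61.2 V) = -1.78×10⁻⁷ J.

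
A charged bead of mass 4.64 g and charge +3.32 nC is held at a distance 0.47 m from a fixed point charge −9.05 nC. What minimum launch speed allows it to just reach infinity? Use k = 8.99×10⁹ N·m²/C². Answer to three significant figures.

To just escape, total mechanical energy must reach zero at infinity: ½mv²_min + U = 0, so ½mv²_min = −U = |kQq|/r.
|U| = |kQq|/r = (8.99×10⁹ N·m²/C²)(9.05×10⁻⁹)(3.32×10⁻⁹)/(0.470) = 5.75×10⁻⁷ J.
v_min = √(2|U|/m) = √(2·5.75×10⁻⁷/4.64×10⁻³) = 0.0157 m/s.

0.0157 m/s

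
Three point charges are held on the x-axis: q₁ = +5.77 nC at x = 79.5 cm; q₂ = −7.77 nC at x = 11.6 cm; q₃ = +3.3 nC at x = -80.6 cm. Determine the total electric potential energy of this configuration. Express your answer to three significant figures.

-7.37×10⁻⁷ J

The assembly work is the sum of pairwise potential energies, U = Σ_{i<j} kqᵢqⱼ/rᵢⱼ.
Pair separations: r₁₂ = 0.679 m, r₁₃ = 1.60 m, r₂₃ = 0.922 m.
U = (-5.94×10⁻⁷) + (1.07×10⁻⁷) + (-2.50×10⁻⁷) = -7.37×10⁻⁷ J.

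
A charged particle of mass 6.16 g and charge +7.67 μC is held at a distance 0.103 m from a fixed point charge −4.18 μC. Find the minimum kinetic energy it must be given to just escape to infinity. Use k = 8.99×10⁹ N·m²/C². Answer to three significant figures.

To just escape, total mechanical energy must reach zero at infinity: ½mv²_min + U = 0, so ½mv²_min = −U = |kQq|/r.
|U| = |kQq|/r = (8.99×10⁹ N·m²/C²)(4.18×10⁻⁶)(7.67×10⁻⁶)/(0.103) = 2.80 J.

2.80 J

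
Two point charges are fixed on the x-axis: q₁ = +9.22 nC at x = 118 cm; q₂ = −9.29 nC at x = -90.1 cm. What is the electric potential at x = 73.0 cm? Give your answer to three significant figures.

133 V

Electric potential is a scalar, so the contributions from each charge add algebraically: V = Σ kqᵢ/rᵢ.
Distances from the field point to each charge: r₁ = 0.450 m, r₂ = 1.63 m.
V = k[(9.22×10⁻⁹)/(0.450) + (-9.29×10⁻⁹)/(1.63)] = 133 V.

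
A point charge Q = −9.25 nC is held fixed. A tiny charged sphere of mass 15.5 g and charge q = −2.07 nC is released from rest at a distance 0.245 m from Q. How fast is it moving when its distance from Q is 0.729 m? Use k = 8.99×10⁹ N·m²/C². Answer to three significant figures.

7.76×10⁻³ m/s

Only the electrostatic force acts, so mechanical energy is conserved: ½mv² = U₁ − U₂ = kQq(1/r₁ − 1/r₂).
U₁ − U₂ = (8.99×10⁹ N·m²/C²)(-9.25×10⁻⁹ C)(-2.07×10⁻⁹ C)(1/0.245 − 1/0.729) = 4.66×10⁻⁷ J.
v = √(2·4.66×10⁻⁷/0.0155) = 7.76×10⁻³ m/s.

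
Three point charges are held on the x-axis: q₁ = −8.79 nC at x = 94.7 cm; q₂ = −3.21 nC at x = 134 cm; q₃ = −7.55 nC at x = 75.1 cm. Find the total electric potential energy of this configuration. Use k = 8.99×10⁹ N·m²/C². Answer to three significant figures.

The assembly work is the sum of pairwise potential energies, U = Σ_{i<j} kqᵢqⱼ/rᵢⱼ.
Pair separations: r₁₂ = 0.393 m, r₁₃ = 0.196 m, r₂₃ = 0.589 m.
U = (6.45×10⁻⁷) + (3.04×10⁻⁶) + (3.70×10⁻⁷) = 4.06×10⁻⁶ J.

4.06×10⁻⁶ J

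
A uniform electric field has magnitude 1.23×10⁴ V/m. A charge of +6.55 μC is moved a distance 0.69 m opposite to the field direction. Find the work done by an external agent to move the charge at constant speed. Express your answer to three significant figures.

0.0556 J

The potential change for a displacement 0.69 m opposite to the field direction is ΔV = +Ed = 8490 V.
W_ext = qΔV = 0.0556 J.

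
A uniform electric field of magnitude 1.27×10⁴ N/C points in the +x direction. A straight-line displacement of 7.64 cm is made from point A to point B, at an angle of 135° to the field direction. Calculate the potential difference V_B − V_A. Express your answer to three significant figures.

Only the component of displacement along E changes the potential: ΔV = −E·d·cosθ.
ΔV = −(1.27×10⁴ V/m)(0.0764 m)cos135° = 686 V.

686 V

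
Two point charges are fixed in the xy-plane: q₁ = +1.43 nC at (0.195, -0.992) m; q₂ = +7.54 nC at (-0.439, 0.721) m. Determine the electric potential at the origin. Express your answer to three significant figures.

The total potential is the scalar sum of each charge's contribution, V = Σ kqᵢ/rᵢ.
Distances from the field point to each charge: r₁ = 1.01 m, r₂ = 0.844 m.
V = k[(1.43×10⁻⁹)/(1.01) + (7.54×10⁻⁹)/(0.844)] = 93.0 V.

93.0 V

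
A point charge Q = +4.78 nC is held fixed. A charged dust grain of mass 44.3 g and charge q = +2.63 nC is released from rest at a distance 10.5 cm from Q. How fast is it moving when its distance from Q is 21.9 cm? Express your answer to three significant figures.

Only the electrostatic force acts, so mechanical energy is conserved: ½mv² = U₁ − U₂ = kQq(1/r₁ − 1/r₂).
U₁ − U₂ = (8.99×10⁹ N·m²/C²)(4.78×10⁻⁹ C)(2.63×10⁻⁹ C)(1/0.105 − 1/0.219) = 5.60×10⁻⁷ J.
v = √(2·5.60×10⁻⁷/0.0443) = 5.03×10⁻³ m/s.

5.03×10⁻³ m/s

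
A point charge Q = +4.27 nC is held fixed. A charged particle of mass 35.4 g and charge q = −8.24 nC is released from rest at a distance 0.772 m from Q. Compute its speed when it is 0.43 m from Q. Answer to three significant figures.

4.29×10⁻³ m/s

Only the electrostatic force acts, so mechanical energy is conserved: ½mv² = U₁ − U₂ = kQq(1/r₁ − 1/r₂).
U₁ − U₂ = (8.99×10⁹ N·m²/C²)(4.27×10⁻⁹ C)(-8.24×10⁻⁹ C)(1/0.772 − 1/0.430) = 3.26×10⁻⁷ J.
v = √(2·3.26×10⁻⁷/0.0354) = 4.29×10⁻³ m/s.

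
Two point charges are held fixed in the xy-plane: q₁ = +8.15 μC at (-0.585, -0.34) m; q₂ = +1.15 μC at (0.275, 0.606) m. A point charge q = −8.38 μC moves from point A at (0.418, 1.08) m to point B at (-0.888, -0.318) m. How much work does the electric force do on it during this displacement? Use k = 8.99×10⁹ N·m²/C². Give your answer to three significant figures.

1.55 J

The work done by the electric force is W_field = −ΔU = −q(V_B − V_A) = q(V_A − V_B).
At A: distances to the source charges are 1.74 m, 0.495 m; V_A = Σ kqᵢ/rᵢ = 6.30×10⁴ V.
At B: distances to the source charges are 0.304 m, 1.49 m; V_B = Σ kqᵢ/rᵢ = 2.48×10⁵ V.
ΔV = V_B − V_A = 1.85×10⁵ V.
W_field = −qΔV = −(-8.38×10⁻⁶ C)(1.85×10⁵ V) = 1.55 J.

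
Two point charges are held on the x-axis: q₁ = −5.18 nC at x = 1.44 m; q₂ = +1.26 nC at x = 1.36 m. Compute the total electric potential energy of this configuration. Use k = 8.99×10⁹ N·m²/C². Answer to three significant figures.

The assembly work is the sum of pairwise potential energies, U = Σ_{i<j} kqᵢqⱼ/rᵢⱼ.
Pair separations: r₁₂ = 0.0800 m.
U = (-7.33×10⁻⁷) = -7.33×10⁻⁷ J.

-7.33×10⁻⁷ J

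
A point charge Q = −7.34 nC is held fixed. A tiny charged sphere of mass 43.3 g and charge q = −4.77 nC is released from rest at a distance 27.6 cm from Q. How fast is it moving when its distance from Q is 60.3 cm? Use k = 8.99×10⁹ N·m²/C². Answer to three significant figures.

Only the electrostatic force acts, so mechanical energy is conserved: ½mv² = U₁ − U₂ = kQq(1/r₁ − 1/r₂).
U₁ − U₂ = (8.99×10⁹ N·m²/C²)(-7.34×10⁻⁹ C)(-4.77×10⁻⁹ C)(1/0.276 − 1/0.603) = 6.18×10⁻⁷ J.
v = √(2·6.18×10⁻⁷/0.0433) = 5.34×10⁻³ m/s.

5.34×10⁻³ m/s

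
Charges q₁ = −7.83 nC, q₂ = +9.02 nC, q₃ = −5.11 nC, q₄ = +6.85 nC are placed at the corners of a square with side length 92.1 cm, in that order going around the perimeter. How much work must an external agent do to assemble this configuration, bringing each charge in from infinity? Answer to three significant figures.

-1.30×10⁻⁶ J

The work to assemble the configuration equals its total potential energy, U = Σ kqᵢqⱼ/rᵢⱼ over all pairs.
The four side pairs have separation 0.921 m and the two diagonal pairs 1.30 m.
Summing all 6 pair terms gives U = -1.30×10⁻⁶ J.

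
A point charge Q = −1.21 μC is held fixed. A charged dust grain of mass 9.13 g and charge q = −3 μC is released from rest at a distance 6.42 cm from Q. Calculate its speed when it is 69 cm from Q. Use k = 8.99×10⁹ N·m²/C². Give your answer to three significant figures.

Only the electrostatic force acts, so mechanical energy is conserved: ½mv² = U₁ − U₂ = kQq(1/r₁ − 1/r₂).
U₁ − U₂ = (8.99×10⁹ N·m²/C²)(-1.21×10⁻⁶ C)(-3.00×10⁻⁶ C)(1/0.0642 − 1/0.690) = 0.461 J.
v = √(2·0.461/9.13×10⁻³) = 10.0 m/s.

10.0 m/s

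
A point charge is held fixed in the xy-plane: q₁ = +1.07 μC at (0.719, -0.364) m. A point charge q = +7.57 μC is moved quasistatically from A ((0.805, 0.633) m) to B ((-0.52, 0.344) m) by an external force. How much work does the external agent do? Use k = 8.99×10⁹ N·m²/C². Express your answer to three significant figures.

For quasistatic motion the external work equals the change in potential energy: W_ext = qΔV = q(V_B − V_A).
At A: distance to the source charge is 1.00 m; V_A = kq₁/r = 9610 V.
At B: distance to the source charge is 1.43 m; V_B = kq₁/r = 6740 V.
ΔV = V_B − V_A = -2870 V.
W_ext = qΔV = (7.57×10⁻⁶ C)(-2870 V) = -0.0217 J.

-0.0217 J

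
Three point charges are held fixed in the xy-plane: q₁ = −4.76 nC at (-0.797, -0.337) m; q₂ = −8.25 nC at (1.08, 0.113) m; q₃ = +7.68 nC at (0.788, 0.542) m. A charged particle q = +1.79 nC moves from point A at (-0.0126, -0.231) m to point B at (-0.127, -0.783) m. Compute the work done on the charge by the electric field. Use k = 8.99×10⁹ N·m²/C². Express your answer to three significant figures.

The work done by the electric force is W_field = −ΔU = −q(V_B − V_A) = q(V_A − V_B).
At A: distances to the source charges are 0.792 m, 1.15 m, 1.11 m; V_A = Σ kqᵢ/rᵢ = -56.8 V.
At B: distances to the source charges are 0.805 m, 1.50 m, 1.61 m; V_B = Σ kqᵢ/rᵢ = -59.6 V.
ΔV = V_B − V_A = -2.86 V.
W_field = −qΔV = −(1.79×10⁻⁹ C)(-2.86 V) = 5.11×10⁻⁹ J.

5.11×10⁻⁹ J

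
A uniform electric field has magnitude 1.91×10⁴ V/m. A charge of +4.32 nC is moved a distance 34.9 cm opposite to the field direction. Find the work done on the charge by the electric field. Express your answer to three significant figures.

The potential change for a displacement 34.9 cm opposite to the field direction is ΔV = +Ed = 6670 V.
W_field = −qΔV = -2.88×10⁻⁵ J.

-2.88×10⁻⁵ J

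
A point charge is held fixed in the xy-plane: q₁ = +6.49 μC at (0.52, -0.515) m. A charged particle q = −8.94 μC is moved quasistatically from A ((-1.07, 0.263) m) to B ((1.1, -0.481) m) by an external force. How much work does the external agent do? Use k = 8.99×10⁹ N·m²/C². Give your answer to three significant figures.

-0.603 J

For quasistatic motion the external work equals the change in potential energy: W_ext = qΔV = q(V_B − V_A).
At A: distance to the source charge is 1.77 m; V_A = kq₁/r = 3.30×10⁴ V.
At B: distance to the source charge is 0.581 m; V_B = kq₁/r = 1.00×10⁵ V.
ΔV = V_B − V_A = 6.75×10⁴ V.
W_ext = qΔV = (-8.94×10⁻⁶ C)(6.75×10⁴ V) = -0.603 J.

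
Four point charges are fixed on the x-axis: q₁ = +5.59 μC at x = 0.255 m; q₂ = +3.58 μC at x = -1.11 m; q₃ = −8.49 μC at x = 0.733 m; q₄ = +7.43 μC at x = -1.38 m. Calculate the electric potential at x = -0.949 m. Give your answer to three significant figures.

3.51×10⁵ V

The total potential is the scalar sum of each charge's contribution, V = Σ kqᵢ/rᵢ.
Distances from the field point to each charge: r₁ = 1.20 m, r₂ = 0.161 m, r₃ = 1.68 m, r₄ = 0.431 m.
V = k[(5.59×10⁻⁶)/(1.20) + (3.58×10⁻⁶)/(0.161) + (-8.49×10⁻⁶)/(1.68) + (7.43×10⁻⁶)/(0.431)] = 3.51×10⁵ V.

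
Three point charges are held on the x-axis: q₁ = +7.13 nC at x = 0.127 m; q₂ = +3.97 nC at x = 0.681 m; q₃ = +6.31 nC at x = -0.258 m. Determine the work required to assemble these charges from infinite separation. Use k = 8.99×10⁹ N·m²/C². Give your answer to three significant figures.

1.75×10⁻⁶ J

The work to assemble the configuration equals its total potential energy, U = Σ kqᵢqⱼ/rᵢⱼ over all pairs.
Pair separations: r₁₂ = 0.554 m, r₁₃ = 0.385 m, r₂₃ = 0.939 m.
U = (4.59×10⁻⁷) + (1.05×10⁻⁶) + (2.40×10⁻⁷) = 1.75×10⁻⁶ J.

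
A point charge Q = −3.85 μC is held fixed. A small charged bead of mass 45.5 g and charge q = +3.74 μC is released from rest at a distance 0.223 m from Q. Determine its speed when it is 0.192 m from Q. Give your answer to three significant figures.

Only the electrostatic force acts, so mechanical energy is conserved: ½mv² = U₁ − U₂ = kQq(1/r₁ − 1/r₂).
U₁ − U₂ = (8.99×10⁹ N·m²/C²)(-3.85×10⁻⁶ C)(3.74×10⁻⁶ C)(1/0.223 − 1/0.192) = 0.0937 J.
v = √(2·0.0937/0.0455) = 2.03 m/s.

2.03 m/s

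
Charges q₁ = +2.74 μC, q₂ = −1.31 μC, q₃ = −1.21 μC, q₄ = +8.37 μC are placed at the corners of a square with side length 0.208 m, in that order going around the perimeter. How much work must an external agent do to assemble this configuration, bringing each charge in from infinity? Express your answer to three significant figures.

0.0304 J

The work to assemble the configuration equals its total potential energy, U = Σ kqᵢqⱼ/rᵢⱼ over all pairs.
The four side pairs have separation 0.208 m and the two diagonal pairs 0.294 m.
Summing all 6 pair terms gives U = 0.0304 J.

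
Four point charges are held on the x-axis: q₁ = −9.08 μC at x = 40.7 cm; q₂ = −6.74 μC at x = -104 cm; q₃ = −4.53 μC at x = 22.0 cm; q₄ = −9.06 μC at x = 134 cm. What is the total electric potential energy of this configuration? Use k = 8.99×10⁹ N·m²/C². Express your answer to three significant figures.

3.93 J

The work to assemble the configuration equals its total potential energy, U = Σ kqᵢqⱼ/rᵢⱼ over all pairs.
Pair separations: r₁₂ = 1.45 m, r₁₃ = 0.187 m, r₁₄ = 0.933 m, r₂₃ = 1.26 m, r₂₄ = 2.38 m, r₃₄ = 1.12 m.
Summing all 6 pair terms gives U = 3.93 J.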